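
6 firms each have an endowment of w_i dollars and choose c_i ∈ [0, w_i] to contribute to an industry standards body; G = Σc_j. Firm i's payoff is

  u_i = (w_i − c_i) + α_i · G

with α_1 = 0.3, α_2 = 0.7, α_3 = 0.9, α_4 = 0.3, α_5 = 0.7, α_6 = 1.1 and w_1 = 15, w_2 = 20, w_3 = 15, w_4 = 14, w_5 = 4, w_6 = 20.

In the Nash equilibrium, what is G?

∂u_i/∂c_i = α_i − 1, so firm i contributes w_i if α_i > 1, else 0.
α_i > 1 for i ∈ {6}; NE contributions (0, 0, 0, 0, 0, 20), G = 20.

20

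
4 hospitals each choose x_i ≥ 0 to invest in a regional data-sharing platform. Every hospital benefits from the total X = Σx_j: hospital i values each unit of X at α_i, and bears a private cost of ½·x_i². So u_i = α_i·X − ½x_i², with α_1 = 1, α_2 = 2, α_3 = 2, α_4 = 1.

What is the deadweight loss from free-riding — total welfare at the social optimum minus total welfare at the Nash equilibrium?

41

Hospital i's FOC: ∂u_i/∂x_i = α_i − x_i = 0, so x_i* = α_i.
NE contributions = (1, 2, 2, 1); X = 6.
W^NE = (Σα)·X − ½Σα_i² = 6² − ½·10 = 31.
Planner sets x_i = Σα_j = 6 for every i, so X^SO = 4·6 = 24.
W^SO = (Σα)·X^SO − ½·4·(Σα)² = (4/2)·6² = 72.
Deadweight loss = W^SO − W^NE = 41.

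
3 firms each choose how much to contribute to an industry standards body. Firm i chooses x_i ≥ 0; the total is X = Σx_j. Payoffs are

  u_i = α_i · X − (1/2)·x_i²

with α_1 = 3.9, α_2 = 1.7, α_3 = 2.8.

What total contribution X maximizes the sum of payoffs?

Planner FOC: ∂(Σu_j)/∂x_i = (Σα_j) − x_i = 0, so x_i^SO = Σα_j = 8.4 for every i; X^SO = 25.2.

25.2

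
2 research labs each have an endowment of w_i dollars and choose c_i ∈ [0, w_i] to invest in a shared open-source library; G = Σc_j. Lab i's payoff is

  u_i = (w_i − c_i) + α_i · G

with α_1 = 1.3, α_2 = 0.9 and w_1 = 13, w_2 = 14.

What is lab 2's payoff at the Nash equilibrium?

25.7

∂u_i/∂c_i = α_i − 1, so lab i contributes w_i if α_i > 1, else 0.
α_i > 1 for i ∈ {1}; NE contributions (13, 0), G = 13.
u_2 = (14 − 0) + 0.9·13 = 25.7.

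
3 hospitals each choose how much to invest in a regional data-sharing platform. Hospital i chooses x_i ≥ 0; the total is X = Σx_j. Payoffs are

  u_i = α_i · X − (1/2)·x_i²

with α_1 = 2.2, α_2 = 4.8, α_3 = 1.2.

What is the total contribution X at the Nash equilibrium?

8.2

Hospital i's FOC: ∂u_i/∂x_i = α_i − x_i = 0, so x_i* = α_i.
NE contributions = (2.2, 4.8, 1.2); X = 8.2.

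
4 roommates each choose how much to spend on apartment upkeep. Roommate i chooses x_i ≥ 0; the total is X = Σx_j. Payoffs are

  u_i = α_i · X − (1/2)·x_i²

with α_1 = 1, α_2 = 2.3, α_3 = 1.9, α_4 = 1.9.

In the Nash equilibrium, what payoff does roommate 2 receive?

Roommate i's FOC: ∂u_i/∂x_i = α_i − x_i = 0, so x_i* = α_i.
NE contributions = (1, 2.3, 1.9, 1.9); X = 7.1.
u_2 = α_2·X − ½·(x_2)² = 2.3·7.1 − ½·2.3² = 13.685.

13.685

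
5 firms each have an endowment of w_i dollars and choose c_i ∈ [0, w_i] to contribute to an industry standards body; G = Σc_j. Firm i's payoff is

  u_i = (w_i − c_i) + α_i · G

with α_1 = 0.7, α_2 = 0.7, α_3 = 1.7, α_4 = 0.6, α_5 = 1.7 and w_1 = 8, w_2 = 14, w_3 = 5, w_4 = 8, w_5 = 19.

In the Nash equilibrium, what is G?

24

∂u_i/∂c_i = α_i − 1, so firm i contributes w_i if α_i > 1, else 0.
α_i > 1 for i ∈ {3, 5}; NE contributions (0, 0, 5, 0, 19), G = 24.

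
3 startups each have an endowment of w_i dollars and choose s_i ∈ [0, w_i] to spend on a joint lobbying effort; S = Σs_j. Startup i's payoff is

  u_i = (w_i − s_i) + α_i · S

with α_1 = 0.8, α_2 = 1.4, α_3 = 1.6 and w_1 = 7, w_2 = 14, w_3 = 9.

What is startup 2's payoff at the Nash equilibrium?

∂u_i/∂s_i = α_i − 1, so startup i contributes w_i if α_i > 1, else 0.
α_i > 1 for i ∈ {2, 3}; NE contributions (0, 14, 9), S = 23.
u_2 = (14 − 14) + 1.4·23 = 32.2.

32.2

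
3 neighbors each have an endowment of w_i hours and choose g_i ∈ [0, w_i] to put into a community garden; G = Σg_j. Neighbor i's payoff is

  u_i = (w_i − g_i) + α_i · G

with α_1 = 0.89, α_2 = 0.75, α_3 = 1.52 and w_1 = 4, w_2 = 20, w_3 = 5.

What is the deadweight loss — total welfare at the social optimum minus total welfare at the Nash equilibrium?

51.84

∂u_i/∂g_i = α_i − 1, so neighbor i contributes w_i if α_i > 1, else 0.
α_i > 1 for i ∈ {3}; NE contributions (0, 0, 5), G = 5.
W^NE = Σw_i − G^NE + (Σα_i)·G^NE = 29 + 2.16·5 = 39.8.
Planner: ∂(Σu_j)/∂g_i = Σα_j − 1 = 2.16 > 0, so everyone contributes w_i; G^SO = 29, W^SO = 29 + 2.16·29 = 91.64.
Deadweight loss = 51.84.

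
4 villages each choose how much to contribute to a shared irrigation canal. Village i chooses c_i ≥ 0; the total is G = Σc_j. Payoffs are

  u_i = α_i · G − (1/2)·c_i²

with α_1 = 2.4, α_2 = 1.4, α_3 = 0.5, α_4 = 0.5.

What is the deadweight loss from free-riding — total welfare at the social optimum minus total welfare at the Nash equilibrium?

Village i's FOC: ∂u_i/∂c_i = α_i − c_i = 0, so c_i* = α_i.
NE contributions = (2.4, 1.4, 0.5, 0.5); G = 4.8.
W^NE = (Σα)·G − ½Σα_i² = 4.8² − ½·8.22 = 18.93.
Planner sets c_i = Σα_j = 4.8 for every i, so G^SO = 4·4.8 = 19.2.
W^SO = (Σα)·G^SO − ½·4·(Σα)² = (4/2)·4.8² = 46.08.
Deadweight loss = W^SO − W^NE = 27.15.

27.15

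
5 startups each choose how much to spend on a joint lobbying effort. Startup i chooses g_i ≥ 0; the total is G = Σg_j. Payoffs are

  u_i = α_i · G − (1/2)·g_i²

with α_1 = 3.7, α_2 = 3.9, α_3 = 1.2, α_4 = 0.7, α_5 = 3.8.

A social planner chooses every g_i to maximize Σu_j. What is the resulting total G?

66.5

Planner FOC: ∂(Σu_j)/∂g_i = (Σα_j) − g_i = 0, so g_i^SO = Σα_j = 13.3 for every i; G^SO = 66.5.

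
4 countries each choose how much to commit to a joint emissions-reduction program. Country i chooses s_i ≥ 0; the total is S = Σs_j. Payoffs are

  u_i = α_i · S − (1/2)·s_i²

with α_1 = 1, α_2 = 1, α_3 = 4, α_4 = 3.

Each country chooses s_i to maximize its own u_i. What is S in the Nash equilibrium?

Country i's FOC: ∂u_i/∂s_i = α_i − s_i = 0, so s_i* = α_i.
NE contributions = (1, 1, 4, 3); S = 9.

9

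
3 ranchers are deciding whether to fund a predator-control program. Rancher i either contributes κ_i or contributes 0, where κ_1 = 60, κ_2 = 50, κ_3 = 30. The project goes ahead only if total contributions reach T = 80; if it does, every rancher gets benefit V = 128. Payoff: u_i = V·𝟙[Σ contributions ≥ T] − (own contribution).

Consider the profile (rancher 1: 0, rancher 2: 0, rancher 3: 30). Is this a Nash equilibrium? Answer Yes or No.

Total = 30 < 80: not provided.
Rancher 1 (pledges 0, payoff 0): pledging 60 → total 90, payoff 68. Profitable deviation.

No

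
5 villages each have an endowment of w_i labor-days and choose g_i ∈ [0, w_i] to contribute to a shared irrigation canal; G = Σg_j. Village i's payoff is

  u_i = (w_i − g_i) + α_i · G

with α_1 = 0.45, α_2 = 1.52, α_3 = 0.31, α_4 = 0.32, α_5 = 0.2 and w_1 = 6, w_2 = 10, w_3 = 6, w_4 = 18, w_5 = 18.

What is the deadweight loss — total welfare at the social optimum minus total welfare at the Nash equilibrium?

86.4

∂u_i/∂g_i = α_i − 1, so village i contributes w_i if α_i > 1, else 0.
α_i > 1 for i ∈ {2}; NE contributions (0, 10, 0, 0, 0), G = 10.
W^NE = Σw_i − G^NE + (Σα_i)·G^NE = 58 + 1.8·10 = 76.
Planner: ∂(Σu_j)/∂g_i = Σα_j − 1 = 1.8 > 0, so everyone contributes w_i; G^SO = 58, W^SO = 58 + 1.8·58 = 162.4.
Deadweight loss = 86.4.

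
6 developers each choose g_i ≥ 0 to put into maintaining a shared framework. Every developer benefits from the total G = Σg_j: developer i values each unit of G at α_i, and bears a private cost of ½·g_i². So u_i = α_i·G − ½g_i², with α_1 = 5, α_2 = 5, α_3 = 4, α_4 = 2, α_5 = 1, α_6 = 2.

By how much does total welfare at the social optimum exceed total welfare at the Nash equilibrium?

759.5

Developer i's FOC: ∂u_i/∂g_i = α_i − g_i = 0, so g_i* = α_i.
NE contributions = (5, 5, 4, 2, 1, 2); G = 19.
W^NE = (Σα)·G − ½Σα_i² = 19² − ½·75 = 323.5.
Planner sets g_i = Σα_j = 19 for every i, so G^SO = 6·19 = 114.
W^SO = (Σα)·G^SO − ½·6·(Σα)² = (6/2)·19² = 1083.
Deadweight loss = W^SO − W^NE = 759.5.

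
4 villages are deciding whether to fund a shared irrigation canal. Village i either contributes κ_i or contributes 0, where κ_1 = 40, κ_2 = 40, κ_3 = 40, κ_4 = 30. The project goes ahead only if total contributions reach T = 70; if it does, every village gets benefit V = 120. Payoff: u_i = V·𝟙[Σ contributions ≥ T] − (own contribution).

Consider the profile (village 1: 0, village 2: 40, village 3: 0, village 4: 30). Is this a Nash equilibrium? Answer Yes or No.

Yes

Total = 70 ≥ 70: provided.
Village 1 (pledges 0, payoff 120): pledging 40 → total 110, payoff 80. No gain.
Village 2 (pledges 40, payoff 80): dropping to 0 → total 30, payoff 0. No gain.
Village 3 (pledges 0, payoff 120): pledging 40 → total 110, payoff 80. No gain.
Village 4 (pledges 30, payoff 90): dropping to 0 → total 40, payoff 0. No gain.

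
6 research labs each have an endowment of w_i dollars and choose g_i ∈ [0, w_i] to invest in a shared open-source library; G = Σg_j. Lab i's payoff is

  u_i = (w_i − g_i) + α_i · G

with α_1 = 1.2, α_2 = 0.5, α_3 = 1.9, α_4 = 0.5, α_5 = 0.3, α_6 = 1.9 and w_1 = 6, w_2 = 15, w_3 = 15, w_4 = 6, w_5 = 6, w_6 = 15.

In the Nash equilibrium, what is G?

∂u_i/∂g_i = α_i − 1, so lab i contributes w_i if α_i > 1, else 0.
α_i > 1 for i ∈ {1, 3, 6}; NE contributions (6, 0, 15, 0, 0, 15), G = 36.

36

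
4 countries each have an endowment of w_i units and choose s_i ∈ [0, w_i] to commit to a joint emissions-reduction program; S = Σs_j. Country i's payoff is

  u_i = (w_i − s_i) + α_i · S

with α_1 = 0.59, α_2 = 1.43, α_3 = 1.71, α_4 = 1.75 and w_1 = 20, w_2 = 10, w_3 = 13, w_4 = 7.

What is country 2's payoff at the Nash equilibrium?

∂u_i/∂s_i = α_i − 1, so country i contributes w_i if α_i > 1, else 0.
α_i > 1 for i ∈ {2, 3, 4}; NE contributions (0, 10, 13, 7), S = 30.
u_2 = (10 − 10) + 1.43·30 = 42.9.

42.9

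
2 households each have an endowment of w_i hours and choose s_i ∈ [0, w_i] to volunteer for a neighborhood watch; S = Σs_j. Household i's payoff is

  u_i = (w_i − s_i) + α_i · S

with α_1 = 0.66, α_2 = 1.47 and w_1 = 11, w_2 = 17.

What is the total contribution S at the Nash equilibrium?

∂u_i/∂s_i = α_i − 1, so household i contributes w_i if α_i > 1, else 0.
α_i > 1 for i ∈ {2}; NE contributions (0, 17), S = 17.

17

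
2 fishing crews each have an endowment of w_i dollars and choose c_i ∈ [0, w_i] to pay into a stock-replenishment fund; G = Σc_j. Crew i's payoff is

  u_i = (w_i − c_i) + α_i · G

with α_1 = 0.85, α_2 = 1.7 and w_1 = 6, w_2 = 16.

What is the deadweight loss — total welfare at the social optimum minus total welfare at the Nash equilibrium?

9.3

∂u_i/∂c_i = α_i − 1, so crew i contributes w_i if α_i > 1, else 0.
α_i > 1 for i ∈ {2}; NE contributions (0, 16), G = 16.
W^NE = Σw_i − G^NE + (Σα_i)·G^NE = 22 + 1.55·16 = 46.8.
Planner: ∂(Σu_j)/∂c_i = Σα_j − 1 = 1.55 > 0, so everyone contributes w_i; G^SO = 22, W^SO = 22 + 1.55·22 = 56.1.
Deadweight loss = 9.3.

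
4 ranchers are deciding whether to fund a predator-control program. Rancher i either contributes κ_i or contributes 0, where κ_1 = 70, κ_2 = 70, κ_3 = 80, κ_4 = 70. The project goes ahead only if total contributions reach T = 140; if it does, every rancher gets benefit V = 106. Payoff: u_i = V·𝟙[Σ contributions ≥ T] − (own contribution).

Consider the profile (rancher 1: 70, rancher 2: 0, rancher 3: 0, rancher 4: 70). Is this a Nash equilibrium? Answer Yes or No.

Yes

Total = 140 ≥ 140: provided.
Rancher 1 (pledges 70, payoff 36): dropping to 0 → total 70, payoff 0. No gain.
Rancher 2 (pledges 0, payoff 106): pledging 70 → total 210, payoff 36. No gain.
Rancher 3 (pledges 0, payoff 106): pledging 80 → total 220, payoff 26. No gain.
Rancher 4 (pledges 70, payoff 36): dropping to 0 → total 70, payoff 0. No gain.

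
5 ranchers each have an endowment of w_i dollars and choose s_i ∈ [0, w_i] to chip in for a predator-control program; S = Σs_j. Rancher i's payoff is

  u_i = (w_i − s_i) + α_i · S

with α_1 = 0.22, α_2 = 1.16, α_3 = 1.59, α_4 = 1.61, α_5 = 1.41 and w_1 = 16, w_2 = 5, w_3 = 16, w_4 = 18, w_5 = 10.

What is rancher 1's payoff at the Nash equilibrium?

∂u_i/∂s_i = α_i − 1, so rancher i contributes w_i if α_i > 1, else 0.
α_i > 1 for i ∈ {2, 3, 4, 5}; NE contributions (0, 5, 16, 18, 10), S = 49.
u_1 = (16 − 0) + 0.22·49 = 26.78.

26.78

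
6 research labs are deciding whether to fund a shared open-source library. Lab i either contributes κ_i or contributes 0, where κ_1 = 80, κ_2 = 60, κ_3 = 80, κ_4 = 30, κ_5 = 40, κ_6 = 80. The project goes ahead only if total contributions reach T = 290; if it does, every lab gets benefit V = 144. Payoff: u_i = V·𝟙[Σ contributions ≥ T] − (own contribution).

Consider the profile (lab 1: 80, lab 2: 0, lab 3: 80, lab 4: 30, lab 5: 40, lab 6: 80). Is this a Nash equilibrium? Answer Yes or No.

Total = 310 ≥ 290: provided.
Lab 1 (pledges 80, payoff 64): dropping to 0 → total 230, payoff 0. No gain.
Lab 2 (pledges 0, payoff 144): pledging 60 → total 370, payoff 84. No gain.
Lab 3 (pledges 80, payoff 64): dropping to 0 → total 230, payoff 0. No gain.
Lab 4 (pledges 30, payoff 114): dropping to 0 → total 280, payoff 0. No gain.
Lab 5 (pledges 40, payoff 104): dropping to 0 → total 270, payoff 0. No gain.
Lab 6 (pledges 80, payoff 64): dropping to 0 → total 230, payoff 0. No gain.

Yes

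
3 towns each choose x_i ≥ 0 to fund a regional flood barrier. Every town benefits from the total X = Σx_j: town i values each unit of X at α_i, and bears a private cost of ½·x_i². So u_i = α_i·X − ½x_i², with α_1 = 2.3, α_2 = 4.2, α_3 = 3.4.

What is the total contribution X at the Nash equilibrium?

Town i's FOC: ∂u_i/∂x_i = α_i − x_i = 0, so x_i* = α_i.
NE contributions = (2.3, 4.2, 3.4); X = 9.9.

9.9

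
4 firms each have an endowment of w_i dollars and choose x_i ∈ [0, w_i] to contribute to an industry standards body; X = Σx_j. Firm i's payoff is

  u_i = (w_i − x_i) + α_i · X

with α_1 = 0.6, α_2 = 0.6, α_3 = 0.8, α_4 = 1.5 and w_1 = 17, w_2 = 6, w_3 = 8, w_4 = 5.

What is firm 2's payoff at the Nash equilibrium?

∂u_i/∂x_i = α_i − 1, so firm i contributes w_i if α_i > 1, else 0.
α_i > 1 for i ∈ {4}; NE contributions (0, 0, 0, 5), X = 5.
u_2 = (6 − 0) + 0.6·5 = 9.

9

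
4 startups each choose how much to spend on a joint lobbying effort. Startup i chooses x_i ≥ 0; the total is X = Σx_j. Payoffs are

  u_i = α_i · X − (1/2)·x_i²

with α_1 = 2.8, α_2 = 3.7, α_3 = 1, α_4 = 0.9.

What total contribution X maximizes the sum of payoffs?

33.6

Planner FOC: ∂(Σu_j)/∂x_i = (Σα_j) − x_i = 0, so x_i^SO = Σα_j = 8.4 for every i; X^SO = 33.6.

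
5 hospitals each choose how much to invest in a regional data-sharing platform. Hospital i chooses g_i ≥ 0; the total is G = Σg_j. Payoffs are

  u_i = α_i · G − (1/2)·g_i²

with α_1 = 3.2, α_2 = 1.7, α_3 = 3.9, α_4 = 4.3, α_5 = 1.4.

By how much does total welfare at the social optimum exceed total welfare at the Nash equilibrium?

Hospital i's FOC: ∂u_i/∂g_i = α_i − g_i = 0, so g_i* = α_i.
NE contributions = (3.2, 1.7, 3.9, 4.3, 1.4); G = 14.5.
W^NE = (Σα)·G − ½Σα_i² = 14.5² − ½·48.79 = 185.855.
Planner sets g_i = Σα_j = 14.5 for every i, so G^SO = 5·14.5 = 72.5.
W^SO = (Σα)·G^SO − ½·5·(Σα)² = (5/2)·14.5² = 525.625.
Deadweight loss = W^SO − W^NE = 339.77.

339.77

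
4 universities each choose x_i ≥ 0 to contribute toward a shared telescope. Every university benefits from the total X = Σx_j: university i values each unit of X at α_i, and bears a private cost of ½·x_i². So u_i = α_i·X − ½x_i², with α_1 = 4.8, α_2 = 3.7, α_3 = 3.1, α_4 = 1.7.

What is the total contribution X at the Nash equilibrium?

13.3

University i's FOC: ∂u_i/∂x_i = α_i − x_i = 0, so x_i* = α_i.
NE contributions = (4.8, 3.7, 3.1, 1.7); X = 13.3.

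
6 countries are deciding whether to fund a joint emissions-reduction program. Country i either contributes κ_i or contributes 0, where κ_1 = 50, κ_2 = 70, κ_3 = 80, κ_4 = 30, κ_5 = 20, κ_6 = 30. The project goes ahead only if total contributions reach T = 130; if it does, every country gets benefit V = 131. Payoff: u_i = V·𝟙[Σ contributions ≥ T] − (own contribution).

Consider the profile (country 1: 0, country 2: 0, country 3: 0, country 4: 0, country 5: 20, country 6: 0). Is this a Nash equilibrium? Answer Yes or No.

Total = 20 < 130: not provided.
Country 1 (pledges 0, payoff 0): pledging 50 → total 70, payoff -50. No gain.
Country 2 (pledges 0, payoff 0): pledging 70 → total 90, payoff -70. No gain.
Country 3 (pledges 0, payoff 0): pledging 80 → total 100, payoff -80. No gain.
Country 4 (pledges 0, payoff 0): pledging 30 → total 50, payoff -30. No gain.
Country 5 (pledges 20, payoff -20): dropping to 0 → total 0, payoff 0. Profitable deviation.

No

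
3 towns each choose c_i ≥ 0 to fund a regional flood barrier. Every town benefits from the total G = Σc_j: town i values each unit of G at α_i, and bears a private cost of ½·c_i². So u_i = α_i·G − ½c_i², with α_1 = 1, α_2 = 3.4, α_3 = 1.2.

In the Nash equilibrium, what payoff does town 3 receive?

6

Town i's FOC: ∂u_i/∂c_i = α_i − c_i = 0, so c_i* = α_i.
NE contributions = (1, 3.4, 1.2); G = 5.6.
u_3 = α_3·G − ½·(c_3)² = 1.2·5.6 − ½·1.2² = 6.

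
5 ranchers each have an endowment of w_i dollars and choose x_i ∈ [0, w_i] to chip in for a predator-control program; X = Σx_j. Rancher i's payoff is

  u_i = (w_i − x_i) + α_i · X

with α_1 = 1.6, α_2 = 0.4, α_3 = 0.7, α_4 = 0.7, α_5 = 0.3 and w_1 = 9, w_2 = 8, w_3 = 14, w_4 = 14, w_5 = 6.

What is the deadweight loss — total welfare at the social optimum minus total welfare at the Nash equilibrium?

∂u_i/∂x_i = α_i − 1, so rancher i contributes w_i if α_i > 1, else 0.
α_i > 1 for i ∈ {1}; NE contributions (9, 0, 0, 0, 0), X = 9.
W^NE = Σw_i − X^NE + (Σα_i)·X^NE = 51 + 2.7·9 = 75.3.
Planner: ∂(Σu_j)/∂x_i = Σα_j − 1 = 2.7 > 0, so everyone contributes w_i; X^SO = 51, W^SO = 51 + 2.7·51 = 188.7.
Deadweight loss = 113.4.

113.4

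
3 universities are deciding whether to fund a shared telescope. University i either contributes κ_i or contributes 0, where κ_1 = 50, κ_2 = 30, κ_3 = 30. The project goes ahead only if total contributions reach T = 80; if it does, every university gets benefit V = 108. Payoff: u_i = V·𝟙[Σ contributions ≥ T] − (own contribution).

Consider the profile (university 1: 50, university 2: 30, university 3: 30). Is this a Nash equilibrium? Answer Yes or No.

No

Total = 110 ≥ 80: provided.
University 1 (pledges 50, payoff 58): dropping to 0 → total 60, payoff 0. No gain.
University 2 (pledges 30, payoff 78): dropping to 0 → total 80, payoff 108. Profitable deviation.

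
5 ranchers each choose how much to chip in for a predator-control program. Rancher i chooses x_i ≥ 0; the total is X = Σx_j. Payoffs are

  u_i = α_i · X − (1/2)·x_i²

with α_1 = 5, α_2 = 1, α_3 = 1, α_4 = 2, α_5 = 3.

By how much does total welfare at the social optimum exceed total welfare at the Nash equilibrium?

Rancher i's FOC: ∂u_i/∂x_i = α_i − x_i = 0, so x_i* = α_i.
NE contributions = (5, 1, 1, 2, 3); X = 12.
W^NE = (Σα)·X − ½Σα_i² = 12² − ½·40 = 124.
Planner sets x_i = Σα_j = 12 for every i, so X^SO = 5·12 = 60.
W^SO = (Σα)·X^SO − ½·5·(Σα)² = (5/2)·12² = 360.
Deadweight loss = W^SO − W^NE = 236.

236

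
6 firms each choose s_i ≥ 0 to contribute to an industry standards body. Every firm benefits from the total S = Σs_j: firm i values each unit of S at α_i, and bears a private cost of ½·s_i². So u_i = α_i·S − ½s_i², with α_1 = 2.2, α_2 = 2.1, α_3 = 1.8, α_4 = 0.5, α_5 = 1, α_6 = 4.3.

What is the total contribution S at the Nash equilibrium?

Firm i's FOC: ∂u_i/∂s_i = α_i − s_i = 0, so s_i* = α_i.
NE contributions = (2.2, 2.1, 1.8, 0.5, 1, 4.3); S = 11.9.

11.9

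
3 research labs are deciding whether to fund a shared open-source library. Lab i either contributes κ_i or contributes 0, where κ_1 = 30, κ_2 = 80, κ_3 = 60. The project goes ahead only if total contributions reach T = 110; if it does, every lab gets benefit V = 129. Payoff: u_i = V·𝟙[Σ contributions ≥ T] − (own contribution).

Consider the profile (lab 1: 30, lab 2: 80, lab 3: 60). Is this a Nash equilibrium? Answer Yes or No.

No

Total = 170 ≥ 110: provided.
Lab 1 (pledges 30, payoff 99): dropping to 0 → total 140, payoff 129. Profitable deviation.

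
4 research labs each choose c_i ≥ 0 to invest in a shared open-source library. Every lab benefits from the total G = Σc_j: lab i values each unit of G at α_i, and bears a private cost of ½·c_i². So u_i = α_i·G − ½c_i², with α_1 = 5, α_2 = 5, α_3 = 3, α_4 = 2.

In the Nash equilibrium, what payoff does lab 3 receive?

Lab i's FOC: ∂u_i/∂c_i = α_i − c_i = 0, so c_i* = α_i.
NE contributions = (5, 5, 3, 2); G = 15.
u_3 = α_3·G − ½·(c_3)² = 3·15 − ½·3² = 40.5.

40.5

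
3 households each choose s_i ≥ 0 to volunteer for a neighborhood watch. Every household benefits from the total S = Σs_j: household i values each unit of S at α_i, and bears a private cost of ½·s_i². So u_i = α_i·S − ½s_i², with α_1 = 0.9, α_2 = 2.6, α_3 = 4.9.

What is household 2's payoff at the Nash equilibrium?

18.46

Household i's FOC: ∂u_i/∂s_i = α_i − s_i = 0, so s_i* = α_i.
NE contributions = (0.9, 2.6, 4.9); S = 8.4.
u_2 = α_2·S − ½·(s_2)² = 2.6·8.4 − ½·2.6² = 18.46.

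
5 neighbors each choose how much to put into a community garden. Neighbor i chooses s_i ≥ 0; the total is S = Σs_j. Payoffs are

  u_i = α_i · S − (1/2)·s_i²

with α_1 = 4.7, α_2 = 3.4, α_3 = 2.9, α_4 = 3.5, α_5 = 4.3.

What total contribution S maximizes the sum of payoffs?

94

Planner FOC: ∂(Σu_j)/∂s_i = (Σα_j) − s_i = 0, so s_i^SO = Σα_j = 18.8 for every i; S^SO = 94.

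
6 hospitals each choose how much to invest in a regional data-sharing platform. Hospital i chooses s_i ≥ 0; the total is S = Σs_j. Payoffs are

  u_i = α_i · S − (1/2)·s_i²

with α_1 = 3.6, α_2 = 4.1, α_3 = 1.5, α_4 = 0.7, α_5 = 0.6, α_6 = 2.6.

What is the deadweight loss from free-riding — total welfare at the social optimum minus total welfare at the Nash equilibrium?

Hospital i's FOC: ∂u_i/∂s_i = α_i − s_i = 0, so s_i* = α_i.
NE contributions = (3.6, 4.1, 1.5, 0.7, 0.6, 2.6); S = 13.1.
W^NE = (Σα)·S − ½Σα_i² = 13.1² − ½·39.63 = 151.795.
Planner sets s_i = Σα_j = 13.1 for every i, so S^SO = 6·13.1 = 78.6.
W^SO = (Σα)·S^SO − ½·6·(Σα)² = (6/2)·13.1² = 514.83.
Deadweight loss = W^SO − W^NE = 363.035.

363.035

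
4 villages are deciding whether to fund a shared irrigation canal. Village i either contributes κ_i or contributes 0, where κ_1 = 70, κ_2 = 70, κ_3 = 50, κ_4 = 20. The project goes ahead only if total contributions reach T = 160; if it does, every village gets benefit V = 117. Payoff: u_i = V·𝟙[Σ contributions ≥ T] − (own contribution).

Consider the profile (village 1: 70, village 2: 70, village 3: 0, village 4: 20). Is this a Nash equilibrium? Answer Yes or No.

Yes

Total = 160 ≥ 160: provided.
Village 1 (pledges 70, payoff 47): dropping to 0 → total 90, payoff 0. No gain.
Village 2 (pledges 70, payoff 47): dropping to 0 → total 90, payoff 0. No gain.
Village 3 (pledges 0, payoff 117): pledging 50 → total 210, payoff 67. No gain.
Village 4 (pledges 20, payoff 97): dropping to 0 → total 140, payoff 0. No gain.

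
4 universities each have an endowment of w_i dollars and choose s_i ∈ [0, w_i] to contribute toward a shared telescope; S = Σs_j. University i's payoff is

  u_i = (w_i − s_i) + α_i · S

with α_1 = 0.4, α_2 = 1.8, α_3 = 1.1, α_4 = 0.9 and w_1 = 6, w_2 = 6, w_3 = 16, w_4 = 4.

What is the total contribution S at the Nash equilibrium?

22

∂u_i/∂s_i = α_i − 1, so university i contributes w_i if α_i > 1, else 0.
α_i > 1 for i ∈ {2, 3}; NE contributions (0, 6, 16, 0), S = 22.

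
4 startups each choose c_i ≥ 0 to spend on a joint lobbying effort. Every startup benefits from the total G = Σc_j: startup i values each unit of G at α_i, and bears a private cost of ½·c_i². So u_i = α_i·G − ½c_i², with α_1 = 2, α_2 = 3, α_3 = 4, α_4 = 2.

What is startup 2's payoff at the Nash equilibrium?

28.5

Startup i's FOC: ∂u_i/∂c_i = α_i − c_i = 0, so c_i* = α_i.
NE contributions = (2, 3, 4, 2); G = 11.
u_2 = α_2·G − ½·(c_2)² = 3·11 − ½·3² = 28.5.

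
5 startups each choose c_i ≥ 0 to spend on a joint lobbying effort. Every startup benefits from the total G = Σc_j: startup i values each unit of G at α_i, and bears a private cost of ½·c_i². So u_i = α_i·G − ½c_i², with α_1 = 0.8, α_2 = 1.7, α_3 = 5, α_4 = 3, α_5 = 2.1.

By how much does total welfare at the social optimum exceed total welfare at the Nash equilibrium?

Startup i's FOC: ∂u_i/∂c_i = α_i − c_i = 0, so c_i* = α_i.
NE contributions = (0.8, 1.7, 5, 3, 2.1); G = 12.6.
W^NE = (Σα)·G − ½Σα_i² = 12.6² − ½·41.94 = 137.79.
Planner sets c_i = Σα_j = 12.6 for every i, so G^SO = 5·12.6 = 63.
W^SO = (Σα)·G^SO − ½·5·(Σα)² = (5/2)·12.6² = 396.9.
Deadweight loss = W^SO − W^NE = 259.11.

259.11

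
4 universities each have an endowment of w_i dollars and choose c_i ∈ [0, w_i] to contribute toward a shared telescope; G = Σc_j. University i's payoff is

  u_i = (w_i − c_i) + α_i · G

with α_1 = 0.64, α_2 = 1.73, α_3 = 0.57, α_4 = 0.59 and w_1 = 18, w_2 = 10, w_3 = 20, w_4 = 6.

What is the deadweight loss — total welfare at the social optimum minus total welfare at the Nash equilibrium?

∂u_i/∂c_i = α_i − 1, so university i contributes w_i if α_i > 1, else 0.
α_i > 1 for i ∈ {2}; NE contributions (0, 10, 0, 0), G = 10.
W^NE = Σw_i − G^NE + (Σα_i)·G^NE = 54 + 2.53·10 = 79.3.
Planner: ∂(Σu_j)/∂c_i = Σα_j − 1 = 2.53 > 0, so everyone contributes w_i; G^SO = 54, W^SO = 54 + 2.53·54 = 190.62.
Deadweight loss = 111.32.

111.32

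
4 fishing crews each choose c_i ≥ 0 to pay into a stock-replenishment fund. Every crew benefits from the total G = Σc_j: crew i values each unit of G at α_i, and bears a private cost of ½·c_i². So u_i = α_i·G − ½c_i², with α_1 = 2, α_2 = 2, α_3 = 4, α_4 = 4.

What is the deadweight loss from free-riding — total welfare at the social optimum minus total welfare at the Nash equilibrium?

164

Crew i's FOC: ∂u_i/∂c_i = α_i − c_i = 0, so c_i* = α_i.
NE contributions = (2, 2, 4, 4); G = 12.
W^NE = (Σα)·G − ½Σα_i² = 12² − ½·40 = 124.
Planner sets c_i = Σα_j = 12 for every i, so G^SO = 4·12 = 48.
W^SO = (Σα)·G^SO − ½·4·(Σα)² = (4/2)·12² = 288.
Deadweight loss = W^SO − W^NE = 164.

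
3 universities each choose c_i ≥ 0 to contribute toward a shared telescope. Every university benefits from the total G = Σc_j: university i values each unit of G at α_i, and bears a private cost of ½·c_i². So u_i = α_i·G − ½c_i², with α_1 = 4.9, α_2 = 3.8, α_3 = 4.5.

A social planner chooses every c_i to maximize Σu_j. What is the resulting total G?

39.6

Planner FOC: ∂(Σu_j)/∂c_i = (Σα_j) − c_i = 0, so c_i^SO = Σα_j = 13.2 for every i; G^SO = 39.6.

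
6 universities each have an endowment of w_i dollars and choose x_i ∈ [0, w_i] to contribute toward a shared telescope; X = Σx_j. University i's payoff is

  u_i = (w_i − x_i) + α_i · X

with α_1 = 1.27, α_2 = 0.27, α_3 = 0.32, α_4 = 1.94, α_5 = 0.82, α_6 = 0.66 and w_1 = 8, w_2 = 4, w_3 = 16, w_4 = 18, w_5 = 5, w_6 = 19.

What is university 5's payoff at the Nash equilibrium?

∂u_i/∂x_i = α_i − 1, so university i contributes w_i if α_i > 1, else 0.
α_i > 1 for i ∈ {1, 4}; NE contributions (8, 0, 0, 18, 0, 0), X = 26.
u_5 = (5 − 0) + 0.82·26 = 26.32.

26.32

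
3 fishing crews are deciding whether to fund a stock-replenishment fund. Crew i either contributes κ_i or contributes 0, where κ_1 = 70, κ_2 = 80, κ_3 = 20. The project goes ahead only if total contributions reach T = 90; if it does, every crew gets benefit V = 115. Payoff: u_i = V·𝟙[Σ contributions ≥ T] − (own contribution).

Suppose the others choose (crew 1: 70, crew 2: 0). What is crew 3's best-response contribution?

20

Others' total = 70. Contributing 20 brings total to 90 ≥ 90: gain V − κ_3 = 95.
Best response: 20.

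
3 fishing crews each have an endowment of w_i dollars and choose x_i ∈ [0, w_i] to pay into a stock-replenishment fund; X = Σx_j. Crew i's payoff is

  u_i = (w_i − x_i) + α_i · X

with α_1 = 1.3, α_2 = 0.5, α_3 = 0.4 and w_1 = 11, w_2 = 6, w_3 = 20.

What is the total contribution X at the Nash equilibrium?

∂u_i/∂x_i = α_i − 1, so crew i contributes w_i if α_i > 1, else 0.
α_i > 1 for i ∈ {1}; NE contributions (11, 0, 0), X = 11.

11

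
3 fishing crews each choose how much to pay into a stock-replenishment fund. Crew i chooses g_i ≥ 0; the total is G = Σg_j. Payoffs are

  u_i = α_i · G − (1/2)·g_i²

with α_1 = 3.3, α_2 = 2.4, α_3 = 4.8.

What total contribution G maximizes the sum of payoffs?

Planner FOC: ∂(Σu_j)/∂g_i = (Σα_j) − g_i = 0, so g_i^SO = Σα_j = 10.5 for every i; G^SO = 31.5.

31.5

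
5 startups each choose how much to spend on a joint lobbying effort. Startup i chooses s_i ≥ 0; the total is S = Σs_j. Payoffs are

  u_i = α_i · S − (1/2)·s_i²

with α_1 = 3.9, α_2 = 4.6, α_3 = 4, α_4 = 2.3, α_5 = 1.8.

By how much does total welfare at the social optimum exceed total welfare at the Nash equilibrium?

443.79

Startup i's FOC: ∂u_i/∂s_i = α_i − s_i = 0, so s_i* = α_i.
NE contributions = (3.9, 4.6, 4, 2.3, 1.8); S = 16.6.
W^NE = (Σα)·S − ½Σα_i² = 16.6² − ½·60.9 = 245.11.
Planner sets s_i = Σα_j = 16.6 for every i, so S^SO = 5·16.6 = 83.
W^SO = (Σα)·S^SO − ½·5·(Σα)² = (5/2)·16.6² = 688.9.
Deadweight loss = W^SO − W^NE = 443.79.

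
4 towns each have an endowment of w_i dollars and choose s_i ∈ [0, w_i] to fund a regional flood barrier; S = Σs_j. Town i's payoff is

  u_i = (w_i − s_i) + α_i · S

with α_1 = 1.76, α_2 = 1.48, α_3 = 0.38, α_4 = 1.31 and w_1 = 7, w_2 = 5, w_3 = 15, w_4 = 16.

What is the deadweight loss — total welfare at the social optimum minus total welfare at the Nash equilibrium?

∂u_i/∂s_i = α_i − 1, so town i contributes w_i if α_i > 1, else 0.
α_i > 1 for i ∈ {1, 2, 4}; NE contributions (7, 5, 0, 16), S = 28.
W^NE = Σw_i − S^NE + (Σα_i)·S^NE = 43 + 3.93·28 = 153.04.
Planner: ∂(Σu_j)/∂s_i = Σα_j − 1 = 3.93 > 0, so everyone contributes w_i; S^SO = 43, W^SO = 43 + 3.93·43 = 211.99.
Deadweight loss = 58.95.

58.95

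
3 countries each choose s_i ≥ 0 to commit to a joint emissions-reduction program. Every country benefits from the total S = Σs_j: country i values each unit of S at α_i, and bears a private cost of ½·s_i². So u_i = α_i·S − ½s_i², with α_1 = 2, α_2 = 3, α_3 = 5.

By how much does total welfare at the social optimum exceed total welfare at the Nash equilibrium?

69

Country i's FOC: ∂u_i/∂s_i = α_i − s_i = 0, so s_i* = α_i.
NE contributions = (2, 3, 5); S = 10.
W^NE = (Σα)·S − ½Σα_i² = 10² − ½·38 = 81.
Planner sets s_i = Σα_j = 10 for every i, so S^SO = 3·10 = 30.
W^SO = (Σα)·S^SO − ½·3·(Σα)² = (3/2)·10² = 150.
Deadweight loss = W^SO − W^NE = 69.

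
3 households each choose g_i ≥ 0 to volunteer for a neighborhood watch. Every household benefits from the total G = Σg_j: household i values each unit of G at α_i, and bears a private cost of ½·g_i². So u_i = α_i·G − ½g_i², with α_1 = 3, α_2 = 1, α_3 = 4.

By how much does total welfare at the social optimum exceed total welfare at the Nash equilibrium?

45

Household i's FOC: ∂u_i/∂g_i = α_i − g_i = 0, so g_i* = α_i.
NE contributions = (3, 1, 4); G = 8.
W^NE = (Σα)·G − ½Σα_i² = 8² − ½·26 = 51.
Planner sets g_i = Σα_j = 8 for every i, so G^SO = 3·8 = 24.
W^SO = (Σα)·G^SO − ½·3·(Σα)² = (3/2)·8² = 96.
Deadweight loss = W^SO − W^NE = 45.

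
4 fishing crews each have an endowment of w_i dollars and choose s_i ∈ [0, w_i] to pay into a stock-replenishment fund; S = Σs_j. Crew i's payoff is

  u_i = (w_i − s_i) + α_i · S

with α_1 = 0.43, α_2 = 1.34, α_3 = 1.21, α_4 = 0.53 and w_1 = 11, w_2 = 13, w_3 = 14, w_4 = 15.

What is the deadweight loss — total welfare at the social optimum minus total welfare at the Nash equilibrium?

65.26

∂u_i/∂s_i = α_i − 1, so crew i contributes w_i if α_i > 1, else 0.
α_i > 1 for i ∈ {2, 3}; NE contributions (0, 13, 14, 0), S = 27.
W^NE = Σw_i − S^NE + (Σα_i)·S^NE = 53 + 2.51·27 = 120.77.
Planner: ∂(Σu_j)/∂s_i = Σα_j − 1 = 2.51 > 0, so everyone contributes w_i; S^SO = 53, W^SO = 53 + 2.51·53 = 186.03.
Deadweight loss = 65.26.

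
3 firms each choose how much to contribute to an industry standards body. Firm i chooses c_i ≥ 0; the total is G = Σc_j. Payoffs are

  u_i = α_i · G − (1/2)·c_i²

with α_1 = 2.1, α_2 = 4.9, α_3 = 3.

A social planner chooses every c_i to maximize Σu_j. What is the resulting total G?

Planner FOC: ∂(Σu_j)/∂c_i = (Σα_j) − c_i = 0, so c_i^SO = Σα_j = 10 for every i; G^SO = 30.

30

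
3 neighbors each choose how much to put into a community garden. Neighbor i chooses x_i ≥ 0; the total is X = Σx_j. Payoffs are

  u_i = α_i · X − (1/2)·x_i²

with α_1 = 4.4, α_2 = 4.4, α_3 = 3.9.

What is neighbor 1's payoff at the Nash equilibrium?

Neighbor i's FOC: ∂u_i/∂x_i = α_i − x_i = 0, so x_i* = α_i.
NE contributions = (4.4, 4.4, 3.9); X = 12.7.
u_1 = α_1·X − ½·(x_1)² = 4.4·12.7 − ½·4.4² = 46.2.

46.2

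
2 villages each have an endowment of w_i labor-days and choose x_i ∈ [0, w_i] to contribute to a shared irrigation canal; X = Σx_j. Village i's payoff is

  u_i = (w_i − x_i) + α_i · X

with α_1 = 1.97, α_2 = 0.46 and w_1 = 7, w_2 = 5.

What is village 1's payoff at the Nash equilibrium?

13.79

∂u_i/∂x_i = α_i − 1, so village i contributes w_i if α_i > 1, else 0.
α_i > 1 for i ∈ {1}; NE contributions (7, 0), X = 7.
u_1 = (7 − 7) + 1.97·7 = 13.79.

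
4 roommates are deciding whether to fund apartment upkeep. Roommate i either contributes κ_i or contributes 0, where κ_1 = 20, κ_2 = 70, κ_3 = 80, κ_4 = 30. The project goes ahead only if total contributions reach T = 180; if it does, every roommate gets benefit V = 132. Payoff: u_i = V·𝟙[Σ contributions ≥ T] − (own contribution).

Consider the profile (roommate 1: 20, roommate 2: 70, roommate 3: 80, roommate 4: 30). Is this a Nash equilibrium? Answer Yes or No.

Total = 200 ≥ 180: provided.
Roommate 1 (pledges 20, payoff 112): dropping to 0 → total 180, payoff 132. Profitable deviation.

No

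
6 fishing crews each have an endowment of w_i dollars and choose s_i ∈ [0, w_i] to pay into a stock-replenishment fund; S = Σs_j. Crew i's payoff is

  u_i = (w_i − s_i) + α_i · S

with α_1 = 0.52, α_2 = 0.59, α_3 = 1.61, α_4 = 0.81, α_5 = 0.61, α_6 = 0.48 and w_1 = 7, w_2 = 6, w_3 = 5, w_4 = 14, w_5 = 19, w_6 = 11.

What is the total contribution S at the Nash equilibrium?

∂u_i/∂s_i = α_i − 1, so crew i contributes w_i if α_i > 1, else 0.
α_i > 1 for i ∈ {3}; NE contributions (0, 0, 5, 0, 0, 0), S = 5.

5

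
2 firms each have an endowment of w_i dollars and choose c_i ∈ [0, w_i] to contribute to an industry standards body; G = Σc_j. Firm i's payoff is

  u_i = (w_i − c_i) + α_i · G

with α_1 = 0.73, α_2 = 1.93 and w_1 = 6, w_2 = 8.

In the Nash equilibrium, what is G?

8

∂u_i/∂c_i = α_i − 1, so firm i contributes w_i if α_i > 1, else 0.
α_i > 1 for i ∈ {2}; NE contributions (0, 8), G = 8.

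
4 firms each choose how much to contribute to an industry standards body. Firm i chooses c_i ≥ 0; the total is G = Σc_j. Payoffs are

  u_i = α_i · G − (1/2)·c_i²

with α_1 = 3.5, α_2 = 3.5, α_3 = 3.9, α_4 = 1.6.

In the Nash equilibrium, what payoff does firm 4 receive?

18.72

Firm i's FOC: ∂u_i/∂c_i = α_i − c_i = 0, so c_i* = α_i.
NE contributions = (3.5, 3.5, 3.9, 1.6); G = 12.5.
u_4 = α_4·G − ½·(c_4)² = 1.6·12.5 − ½·1.6² = 18.72.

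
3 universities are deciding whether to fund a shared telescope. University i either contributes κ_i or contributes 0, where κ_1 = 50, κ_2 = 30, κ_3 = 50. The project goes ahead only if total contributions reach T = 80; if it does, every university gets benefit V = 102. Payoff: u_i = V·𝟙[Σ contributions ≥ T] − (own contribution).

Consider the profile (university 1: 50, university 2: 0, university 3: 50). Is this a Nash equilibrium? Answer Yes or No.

Total = 100 ≥ 80: provided.
University 1 (pledges 50, payoff 52): dropping to 0 → total 50, payoff 0. No gain.
University 2 (pledges 0, payoff 102): pledging 30 → total 130, payoff 72. No gain.
University 3 (pledges 50, payoff 52): dropping to 0 → total 50, payoff 0. No gain.

Yes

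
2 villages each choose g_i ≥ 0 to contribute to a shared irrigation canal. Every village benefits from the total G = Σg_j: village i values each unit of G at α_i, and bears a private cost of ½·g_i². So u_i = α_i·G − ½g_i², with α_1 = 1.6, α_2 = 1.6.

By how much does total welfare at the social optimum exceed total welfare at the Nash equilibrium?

2.56

Village i's FOC: ∂u_i/∂g_i = α_i − g_i = 0, so g_i* = α_i.
NE contributions = (1.6, 1.6); G = 3.2.
W^NE = (Σα)·G − ½Σα_i² = 3.2² − ½·5.12 = 7.68.
Planner sets g_i = Σα_j = 3.2 for every i, so G^SO = 2·3.2 = 6.4.
W^SO = (Σα)·G^SO − ½·2·(Σα)² = (2/2)·3.2² = 10.24.
Deadweight loss = W^SO − W^NE = 2.56.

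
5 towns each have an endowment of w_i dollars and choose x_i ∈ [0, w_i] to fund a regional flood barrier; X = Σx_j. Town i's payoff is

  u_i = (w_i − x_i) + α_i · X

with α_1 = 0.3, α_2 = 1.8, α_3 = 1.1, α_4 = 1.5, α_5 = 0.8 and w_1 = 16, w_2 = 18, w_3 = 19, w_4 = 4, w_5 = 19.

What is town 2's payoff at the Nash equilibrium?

73.8

∂u_i/∂x_i = α_i − 1, so town i contributes w_i if α_i > 1, else 0.
α_i > 1 for i ∈ {2, 3, 4}; NE contributions (0, 18, 19, 4, 0), X = 41.
u_2 = (18 − 18) + 1.8·41 = 73.8.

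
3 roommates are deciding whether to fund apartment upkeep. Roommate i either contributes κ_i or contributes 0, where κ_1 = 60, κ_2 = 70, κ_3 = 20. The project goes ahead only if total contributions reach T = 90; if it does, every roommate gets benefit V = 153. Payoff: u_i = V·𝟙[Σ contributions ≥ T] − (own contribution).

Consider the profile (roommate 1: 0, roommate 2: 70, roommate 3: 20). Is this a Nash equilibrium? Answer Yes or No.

Total = 90 ≥ 90: provided.
Roommate 1 (pledges 0, payoff 153): pledging 60 → total 150, payoff 93. No gain.
Roommate 2 (pledges 70, payoff 83): dropping to 0 → total 20, payoff 0. No gain.
Roommate 3 (pledges 20, payoff 133): dropping to 0 → total 70, payoff 0. No gain.

Yes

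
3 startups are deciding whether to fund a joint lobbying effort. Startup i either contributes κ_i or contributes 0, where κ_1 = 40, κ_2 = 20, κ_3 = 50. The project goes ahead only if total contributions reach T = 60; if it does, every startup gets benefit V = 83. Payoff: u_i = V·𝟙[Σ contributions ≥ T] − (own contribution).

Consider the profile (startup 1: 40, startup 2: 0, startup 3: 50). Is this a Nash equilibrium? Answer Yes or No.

Total = 90 ≥ 60: provided.
Startup 1 (pledges 40, payoff 43): dropping to 0 → total 50, payoff 0. No gain.
Startup 2 (pledges 0, payoff 83): pledging 20 → total 110, payoff 63. No gain.
Startup 3 (pledges 50, payoff 33): dropping to 0 → total 40, payoff 0. No gain.

Yes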